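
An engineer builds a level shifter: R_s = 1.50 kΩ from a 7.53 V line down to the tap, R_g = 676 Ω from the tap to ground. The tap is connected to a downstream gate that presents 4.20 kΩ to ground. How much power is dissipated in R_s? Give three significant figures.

Total resistance from the source is R_s + (R_g‖R_L) = 2082 Ω, so I = 7.53/2082 Ω = 3.616 mA.
P = I²·R_s = (3.616 mA)² × 1.50 kΩ = 19.6 mW.

P ≈ 19.6 mW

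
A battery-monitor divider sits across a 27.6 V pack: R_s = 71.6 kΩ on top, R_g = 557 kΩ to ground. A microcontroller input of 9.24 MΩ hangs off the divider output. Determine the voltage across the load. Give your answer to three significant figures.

The load sits in parallel with R_g: R_g‖R_L = (557 × 9240) / (557 + 9240) = 525.3 kΩ.
V_out = 27.6 × 525.3 / (71.6 + 525.3) = 27.6 × 525.3/596.9 = 24.3 V.

V_out ≈ 24.3 V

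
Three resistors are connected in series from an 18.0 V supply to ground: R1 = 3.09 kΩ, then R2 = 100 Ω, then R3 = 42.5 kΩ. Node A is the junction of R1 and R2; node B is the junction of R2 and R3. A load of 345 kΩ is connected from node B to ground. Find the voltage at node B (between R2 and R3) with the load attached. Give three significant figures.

V ≈ 16.6 V

At node B, R3 is in parallel with the load: R3‖R_L = 37840 Ω.
Below node A the resistance is R2 + (R3‖R_L) = 37940 Ω, so V_A = 18.0 × 37940/41030 = 16.64 V.
Then V_B = V_A × (R3‖R_L)/(R2 + R3‖R_L) = 16.64 × 37840/37940 = 16.6 V.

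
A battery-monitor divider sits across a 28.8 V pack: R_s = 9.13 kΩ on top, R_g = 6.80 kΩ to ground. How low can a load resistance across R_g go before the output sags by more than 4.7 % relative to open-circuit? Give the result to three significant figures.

Output resistance R_th = R_s‖R_g = (9.13 × 6.80)/15.93 = 3.897 kΩ.
The fractional drop is R_th/(R_th + R_L); requiring this ≤ 0.0470 gives R_L ≥ R_th(1/0.0470 − 1) = 3.897 × 20.28 = 79.0 kΩ.

R_L(min) ≈ 79.0 kΩ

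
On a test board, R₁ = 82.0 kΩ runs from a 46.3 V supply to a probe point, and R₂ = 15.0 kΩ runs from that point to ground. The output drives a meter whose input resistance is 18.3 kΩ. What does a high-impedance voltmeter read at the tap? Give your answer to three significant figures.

V_out ≈ 4.23 V

The load sits in parallel with R₂: R₂‖R_L = (15.0 × 18.3) / (15.0 + 18.3) = 8.243 kΩ.
V_out = 46.3 × 8.243 / (82.0 + 8.243) = 46.3 × 8.243/90.24 = 4.23 V.
(Unloaded it would have been 7.16 V.)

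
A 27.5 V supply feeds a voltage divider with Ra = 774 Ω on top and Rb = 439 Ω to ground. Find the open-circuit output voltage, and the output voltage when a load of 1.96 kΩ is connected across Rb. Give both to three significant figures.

Unloaded: 9.95 V; loaded: 8.71 V

Open-circuit: V = 27.5 × 439/(774 + 439) = 9.95 V.
With the load, Rb becomes Rb‖R_L = 358.7 Ω, so V = 27.5 × 358.7/1133 = 8.71 V.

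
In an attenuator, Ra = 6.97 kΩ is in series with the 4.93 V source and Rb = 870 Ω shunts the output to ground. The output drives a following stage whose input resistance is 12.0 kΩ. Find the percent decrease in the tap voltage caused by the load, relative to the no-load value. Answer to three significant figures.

6.06 %

The divider's output (Thévenin) resistance is Ra‖Rb = 773.5 Ω.
Fractional drop under load = R_th/(R_th + R_L) = 773.5 / (773.5 + 12000) = 0.06055.
So the output falls by 6.06 %.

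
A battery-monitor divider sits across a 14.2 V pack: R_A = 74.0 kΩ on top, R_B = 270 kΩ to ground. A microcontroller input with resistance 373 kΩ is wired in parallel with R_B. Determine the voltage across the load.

The load sits in parallel with R_B: R_B‖R_L = (270 × 373) / (270 + 373) = 156.6 kΩ.
V_out = 14.2 × 156.6 / (74.0 + 156.6) = 14.2 × 156.6/230.6 = 9.64 V.

V_out ≈ 9.64 V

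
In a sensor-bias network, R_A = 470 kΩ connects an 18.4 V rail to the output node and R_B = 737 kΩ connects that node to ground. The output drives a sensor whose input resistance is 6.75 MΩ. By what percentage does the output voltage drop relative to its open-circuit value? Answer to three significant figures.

The divider's output (Thévenin) resistance is R_A‖R_B = 287.0 kΩ.
Fractional drop under load = R_th/(R_th + R_L) = 287.0 / (287.0 + 6750) = 0.04078.
So the output falls by 4.08 %.

4.08 %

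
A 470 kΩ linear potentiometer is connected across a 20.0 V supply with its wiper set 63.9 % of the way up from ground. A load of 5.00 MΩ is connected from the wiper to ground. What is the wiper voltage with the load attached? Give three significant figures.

V ≈ 12.5 V

The wiper splits the pot into (1−α)R = 169.7 kΩ above and αR = 300.3 kΩ below.
Lower section ‖ load = 283.3 kΩ.
V_wiper = 20.0 × 283.3/(169.7 + 283.3) = 12.5 V.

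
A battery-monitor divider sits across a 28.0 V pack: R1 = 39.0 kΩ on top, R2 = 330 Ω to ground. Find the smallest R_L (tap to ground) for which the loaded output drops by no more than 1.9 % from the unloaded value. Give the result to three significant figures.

Output resistance R_th = R1‖R2 = (39000 × 330)/39330 = 327.2 Ω.
The fractional drop is R_th/(R_th + R_L); requiring this ≤ 0.0190 gives R_L ≥ R_th(1/0.0190 − 1) = 327.2 × 51.63 = 16.9 kΩ.

R_L(min) ≈ 16.9 kΩ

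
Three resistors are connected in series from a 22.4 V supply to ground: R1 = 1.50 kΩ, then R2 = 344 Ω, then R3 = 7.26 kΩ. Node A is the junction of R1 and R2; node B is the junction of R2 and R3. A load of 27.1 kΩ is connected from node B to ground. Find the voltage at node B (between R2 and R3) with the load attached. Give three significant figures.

V ≈ 16.9 V

At node B, R3 is in parallel with the load: R3‖R_L = 5726 Ω.
Below node A the resistance is R2 + (R3‖R_L) = 6070 Ω, so V_A = 22.4 × 6070/7570 = 17.96 V.
Then V_B = V_A × (R3‖R_L)/(R2 + R3‖R_L) = 17.96 × 5726/6070 = 16.9 V.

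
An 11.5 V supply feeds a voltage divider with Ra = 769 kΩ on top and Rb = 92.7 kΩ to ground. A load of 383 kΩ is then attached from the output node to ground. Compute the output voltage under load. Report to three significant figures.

The load sits in parallel with Rb: Rb‖R_L = (92.7 × 383) / (92.7 + 383) = 74.64 kΩ.
V_out = 11.5 × 74.64 / (769 + 74.64) = 11.5 × 74.64/843.6 = 1.02 V.
(Unloaded it would have been 1.24 V.)

V_out ≈ 1.02 V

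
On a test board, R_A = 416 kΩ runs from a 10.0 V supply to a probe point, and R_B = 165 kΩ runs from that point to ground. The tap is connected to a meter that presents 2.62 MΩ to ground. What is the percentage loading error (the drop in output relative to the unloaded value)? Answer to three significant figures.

The divider's output (Thévenin) resistance is R_A‖R_B = 118.1 kΩ.
Fractional drop under load = R_th/(R_th + R_L) = 118.1 / (118.1 + 2620) = 0.04315.
So the output falls by 4.31 %.

4.31 %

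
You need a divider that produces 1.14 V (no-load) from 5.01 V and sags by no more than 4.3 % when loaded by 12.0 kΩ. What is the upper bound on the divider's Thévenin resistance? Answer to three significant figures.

R_th ≤ 539 Ω

Loading drop = R_th/(R_th + R_L) ≤ 0.0430, so R_th ≤ R_L · ε/(1−ε) = 12.0 kΩ × 0.0430/0.9570 = 539 Ω.
(Any R1, R2 with R2/(R1+R2) = 0.228 and R1‖R2 ≤ 539 Ω will meet the spec.)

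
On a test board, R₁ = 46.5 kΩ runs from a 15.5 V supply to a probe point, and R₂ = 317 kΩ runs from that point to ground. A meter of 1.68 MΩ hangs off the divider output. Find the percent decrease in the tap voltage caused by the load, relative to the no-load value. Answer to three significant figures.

The divider's output (Thévenin) resistance is R₁‖R₂ = 40.55 kΩ.
Fractional drop under load = R_th/(R_th + R_L) = 40.55 / (40.55 + 1680) = 0.02357.
So the output falls by 2.36 %.

2.36 %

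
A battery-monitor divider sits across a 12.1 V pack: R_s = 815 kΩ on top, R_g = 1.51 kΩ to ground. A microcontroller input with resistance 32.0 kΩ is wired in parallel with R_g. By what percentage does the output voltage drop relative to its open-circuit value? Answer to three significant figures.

4.50 %

The divider's output (Thévenin) resistance is R_s‖R_g = 1.507 kΩ.
Fractional drop under load = R_th/(R_th + R_L) = 1.507 / (1.507 + 32.0) = 0.04498.
So the output falls by 4.50 %.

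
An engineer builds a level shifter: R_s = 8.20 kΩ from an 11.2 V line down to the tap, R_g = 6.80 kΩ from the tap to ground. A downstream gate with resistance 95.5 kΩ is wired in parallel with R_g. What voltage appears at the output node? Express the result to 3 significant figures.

V_out ≈ 4.89 V

The load sits in parallel with R_g: R_g‖R_L = (6.80 × 95.5) / (6.80 + 95.5) = 6.348 kΩ.
V_out = 11.2 × 6.348 / (8.20 + 6.348) = 11.2 × 6.348/14.55 = 4.89 V.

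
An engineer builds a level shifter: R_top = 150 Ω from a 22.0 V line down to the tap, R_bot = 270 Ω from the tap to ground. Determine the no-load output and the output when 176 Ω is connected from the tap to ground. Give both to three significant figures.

Open-circuit: V = 22.0 × 270/(150 + 270) = 14.1 V.
With the load, R_bot becomes R_bot‖R_L = 106.5 Ω, so V = 22.0 × 106.5/256.5 = 9.14 V.

Unloaded: 14.1 V; loaded: 9.14 V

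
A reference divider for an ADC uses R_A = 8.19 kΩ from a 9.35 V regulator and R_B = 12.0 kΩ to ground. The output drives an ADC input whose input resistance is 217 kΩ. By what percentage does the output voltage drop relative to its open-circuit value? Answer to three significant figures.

The divider's output (Thévenin) resistance is R_A‖R_B = 4.868 kΩ.
Fractional drop under load = R_th/(R_th + R_L) = 4.868 / (4.868 + 217) = 0.02194.
So the output falls by 2.19 %.

2.19 %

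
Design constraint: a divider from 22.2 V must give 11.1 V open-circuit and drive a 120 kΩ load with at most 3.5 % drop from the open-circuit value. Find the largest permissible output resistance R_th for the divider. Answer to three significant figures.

Loading drop = R_th/(R_th + R_L) ≤ 0.0350, so R_th ≤ R_L · ε/(1−ε) = 120 kΩ × 0.0350/0.9650 = 4.35 kΩ.

R_th ≤ 4.35 kΩ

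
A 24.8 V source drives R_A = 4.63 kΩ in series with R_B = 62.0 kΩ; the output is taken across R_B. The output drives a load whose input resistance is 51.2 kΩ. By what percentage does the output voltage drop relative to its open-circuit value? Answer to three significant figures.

7.76 %

The divider's output (Thévenin) resistance is R_A‖R_B = 4.308 kΩ.
Fractional drop under load = R_th/(R_th + R_L) = 4.308 / (4.308 + 51.2) = 0.07761.
So the output falls by 7.76 %.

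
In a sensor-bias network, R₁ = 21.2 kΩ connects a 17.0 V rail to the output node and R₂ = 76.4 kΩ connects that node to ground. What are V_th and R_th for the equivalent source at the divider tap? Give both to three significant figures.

V_th is the open-circuit tap voltage: 17.0 × 76.4/(21.2 + 76.4) = 13.3 V.
With the supply zeroed, R₁ and R₂ appear in parallel from the tap: R_th = R₁‖R₂ = (21.2 × 76.4)/97.60 = 16.6 kΩ.

V_th = 13.3 V, R_th = 16.6 kΩ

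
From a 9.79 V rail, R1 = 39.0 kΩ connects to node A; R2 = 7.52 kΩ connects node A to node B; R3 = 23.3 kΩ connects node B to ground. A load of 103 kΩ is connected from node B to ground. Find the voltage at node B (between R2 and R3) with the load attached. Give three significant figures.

At node B, R3 is in parallel with the load: R3‖R_L = 19.00 kΩ.
Below node A the resistance is R2 + (R3‖R_L) = 26.52 kΩ, so V_A = 9.79 × 26.52/65.52 = 3.963 V.
Then V_B = V_A × (R3‖R_L)/(R2 + R3‖R_L) = 3.963 × 19.00/26.52 = 2.84 V.

V ≈ 2.84 V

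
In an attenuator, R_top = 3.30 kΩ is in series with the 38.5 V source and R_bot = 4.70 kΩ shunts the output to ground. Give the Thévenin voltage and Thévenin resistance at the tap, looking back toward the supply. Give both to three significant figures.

V_th is the open-circuit tap voltage: 38.5 × 4.70/(3.30 + 4.70) = 22.6 V.
With the supply zeroed, R_top and R_bot appear in parallel from the tap: R_th = R_top‖R_bot = (3.30 × 4.70)/8.000 = 1.94 kΩ.

V_th = 22.6 V, R_th = 1.94 kΩ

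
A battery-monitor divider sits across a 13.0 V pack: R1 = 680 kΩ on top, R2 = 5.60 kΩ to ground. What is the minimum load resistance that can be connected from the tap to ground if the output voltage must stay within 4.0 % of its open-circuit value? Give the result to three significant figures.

R_L(min) ≈ 133 kΩ

Output resistance R_th = R1‖R2 = (680 × 5.60)/685.6 = 5.554 kΩ.
The fractional drop is R_th/(R_th + R_L); requiring this ≤ 0.0400 gives R_L ≥ R_th(1/0.0400 − 1) = 5.554 × 24.00 = 133 kΩ.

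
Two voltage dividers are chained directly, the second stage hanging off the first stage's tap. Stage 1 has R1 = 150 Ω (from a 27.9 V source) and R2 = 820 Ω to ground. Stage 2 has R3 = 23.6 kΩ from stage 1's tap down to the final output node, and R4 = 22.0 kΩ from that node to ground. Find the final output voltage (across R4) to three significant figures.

V_out ≈ 11.3 V

Stage 2 presents R3+R4 = 45600 Ω as a load on stage 1's tap.
Stage 1's lower leg becomes R2‖(R3+R4) = 805.5 Ω, so V_mid = 27.9 × 805.5/955.5 = 23.52 V.
Stage 2 is itself unloaded: V_out = V_mid × R4/(R3+R4) = 23.52 × 22000/45600 = 11.3 V.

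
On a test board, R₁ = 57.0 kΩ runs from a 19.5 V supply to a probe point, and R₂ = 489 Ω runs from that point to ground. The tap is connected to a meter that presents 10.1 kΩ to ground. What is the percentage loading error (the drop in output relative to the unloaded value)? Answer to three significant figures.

4.58 %

The divider's output (Thévenin) resistance is R₁‖R₂ = 484.8 Ω.
Fractional drop under load = R_th/(R_th + R_L) = 484.8 / (484.8 + 10100) = 0.04581.
So the output falls by 4.58 %.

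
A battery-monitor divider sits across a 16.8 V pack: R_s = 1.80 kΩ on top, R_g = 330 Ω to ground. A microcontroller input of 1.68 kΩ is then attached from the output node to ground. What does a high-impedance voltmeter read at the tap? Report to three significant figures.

V_out ≈ 2.23 V

The load sits in parallel with R_g: R_g‖R_L = (330 × 1680) / (330 + 1680) = 275.8 Ω.
V_out = 16.8 × 275.8 / (1800 + 275.8) = 16.8 × 275.8/2076 = 2.23 V.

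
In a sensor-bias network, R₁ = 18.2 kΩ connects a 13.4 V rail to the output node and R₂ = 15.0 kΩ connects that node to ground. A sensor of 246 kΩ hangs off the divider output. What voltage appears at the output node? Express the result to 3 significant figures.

The load sits in parallel with R₂: R₂‖R_L = (15.0 × 246) / (15.0 + 246) = 14.14 kΩ.
V_out = 13.4 × 14.14 / (18.2 + 14.14) = 13.4 × 14.14/32.34 = 5.86 V.
(Unloaded it would have been 6.05 V.)

V_out ≈ 5.86 V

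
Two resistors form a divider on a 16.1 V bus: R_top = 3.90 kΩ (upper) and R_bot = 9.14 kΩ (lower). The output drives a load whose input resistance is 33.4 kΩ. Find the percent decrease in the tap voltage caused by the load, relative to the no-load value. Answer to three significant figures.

7.57 %

The divider's output (Thévenin) resistance is R_top‖R_bot = 2.734 kΩ.
Fractional drop under load = R_th/(R_th + R_L) = 2.734 / (2.734 + 33.4) = 0.07565.
So the output falls by 7.57 %.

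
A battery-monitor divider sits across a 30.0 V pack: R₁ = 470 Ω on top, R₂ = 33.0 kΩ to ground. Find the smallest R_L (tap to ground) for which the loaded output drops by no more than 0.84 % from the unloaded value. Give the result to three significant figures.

Output resistance R_th = R₁‖R₂ = (470 × 33000)/33470 = 463.4 Ω.
The fractional drop is R_th/(R_th + R_L); requiring this ≤ 0.00840 gives R_L ≥ R_th(1/0.00840 − 1) = 463.4 × 118.0 = 54.7 kΩ.

R_L(min) ≈ 54.7 kΩ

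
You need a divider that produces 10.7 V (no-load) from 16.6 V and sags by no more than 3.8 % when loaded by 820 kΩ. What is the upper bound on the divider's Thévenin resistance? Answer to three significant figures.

Loading drop = R_th/(R_th + R_L) ≤ 0.0380, so R_th ≤ R_L · ε/(1−ε) = 820 kΩ × 0.0380/0.9620 = 32.4 kΩ.
(Any R1, R2 with R2/(R1+R2) = 0.645 and R1‖R2 ≤ 32.4 kΩ will meet the spec.)

R_th ≤ 32.4 kΩ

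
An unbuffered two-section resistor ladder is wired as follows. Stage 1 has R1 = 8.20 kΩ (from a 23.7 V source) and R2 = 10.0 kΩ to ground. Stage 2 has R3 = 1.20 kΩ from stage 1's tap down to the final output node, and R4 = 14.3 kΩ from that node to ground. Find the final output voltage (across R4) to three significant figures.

Stage 2 presents R3+R4 = 15.50 kΩ as a load on stage 1's tap.
Stage 1's lower leg becomes R2‖(R3+R4) = 6.078 kΩ, so V_mid = 23.7 × 6.078/14.28 = 10.09 V.
Stage 2 is itself unloaded: V_out = V_mid × R4/(R3+R4) = 10.09 × 14.3/15.50 = 9.31 V.

V_out ≈ 9.31 V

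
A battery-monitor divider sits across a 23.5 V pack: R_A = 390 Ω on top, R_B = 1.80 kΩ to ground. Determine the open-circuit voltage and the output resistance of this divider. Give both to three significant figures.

V_th is the open-circuit tap voltage: 23.5 × 1800/(390 + 1800) = 19.3 V.
With the supply zeroed, R_A and R_B appear in parallel from the tap: R_th = R_A‖R_B = (390 × 1800)/2190 = 321 Ω.

V_th = 19.3 V, R_th = 321 Ω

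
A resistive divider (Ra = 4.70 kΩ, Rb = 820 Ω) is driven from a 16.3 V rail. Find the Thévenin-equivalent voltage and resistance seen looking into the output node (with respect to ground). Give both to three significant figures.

V_th is the open-circuit tap voltage: 16.3 × 820/(4700 + 820) = 2.42 V.
With the supply zeroed, Ra and Rb appear in parallel from the tap: R_th = Ra‖Rb = (4700 × 820)/5520 = 698 Ω.

V_th = 2.42 V, R_th = 698 Ω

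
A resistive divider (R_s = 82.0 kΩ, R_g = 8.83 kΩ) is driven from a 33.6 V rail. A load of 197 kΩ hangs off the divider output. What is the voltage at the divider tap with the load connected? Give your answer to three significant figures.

The load sits in parallel with R_g: R_g‖R_L = (8.83 × 197) / (8.83 + 197) = 8.451 kΩ.
V_out = 33.6 × 8.451 / (82.0 + 8.451) = 33.6 × 8.451/90.45 = 3.14 V.

V_out ≈ 3.14 V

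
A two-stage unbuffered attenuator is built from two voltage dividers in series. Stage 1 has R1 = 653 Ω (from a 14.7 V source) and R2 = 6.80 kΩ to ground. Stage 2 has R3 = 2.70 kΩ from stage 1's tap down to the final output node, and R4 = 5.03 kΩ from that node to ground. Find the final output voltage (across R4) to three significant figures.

V_out ≈ 8.10 V

Stage 2 presents R3+R4 = 7730 Ω as a load on stage 1's tap.
Stage 1's lower leg becomes R2‖(R3+R4) = 3618 Ω, so V_mid = 14.7 × 3618/4271 = 12.45 V.
Stage 2 is itself unloaded: V_out = V_mid × R4/(R3+R4) = 12.45 × 5030/7730 = 8.10 V.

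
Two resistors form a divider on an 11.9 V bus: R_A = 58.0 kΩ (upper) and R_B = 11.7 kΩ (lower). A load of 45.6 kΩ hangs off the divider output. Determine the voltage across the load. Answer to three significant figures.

The load sits in parallel with R_B: R_B‖R_L = (11.7 × 45.6) / (11.7 + 45.6) = 9.311 kΩ.
V_out = 11.9 × 9.311 / (58.0 + 9.311) = 11.9 × 9.311/67.31 = 1.65 V.
(Unloaded it would have been 2.00 V.)

V_out ≈ 1.65 V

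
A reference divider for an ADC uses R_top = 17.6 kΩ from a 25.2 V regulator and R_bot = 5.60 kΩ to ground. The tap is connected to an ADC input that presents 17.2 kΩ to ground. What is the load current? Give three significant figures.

I_L ≈ 0.284 mA

R_bot‖R_L = 4.225 kΩ; V_out = 25.2 × 4.225/21.82 = 4.878 V.
I_L = V_out / R_L = 4.878 / 17.2 kΩ = 0.284 mA.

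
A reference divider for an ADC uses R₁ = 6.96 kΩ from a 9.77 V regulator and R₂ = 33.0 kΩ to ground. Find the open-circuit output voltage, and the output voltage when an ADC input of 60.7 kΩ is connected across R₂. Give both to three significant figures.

Unloaded: 8.07 V; loaded: 7.37 V

Open-circuit: V = 9.77 × 33.0/(6.96 + 33.0) = 8.07 V.
With the load, R₂ becomes R₂‖R_L = 21.38 kΩ, so V = 9.77 × 21.38/28.34 = 7.37 V.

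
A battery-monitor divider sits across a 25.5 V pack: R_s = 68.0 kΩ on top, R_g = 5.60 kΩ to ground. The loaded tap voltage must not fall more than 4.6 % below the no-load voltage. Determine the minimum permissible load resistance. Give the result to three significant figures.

Output resistance R_th = R_s‖R_g = (68.0 × 5.60)/73.60 = 5.174 kΩ.
The fractional drop is R_th/(R_th + R_L); requiring this ≤ 0.0460 gives R_L ≥ R_th(1/0.0460 − 1) = 5.174 × 20.74 = 107 kΩ.

R_L(min) ≈ 107 kΩ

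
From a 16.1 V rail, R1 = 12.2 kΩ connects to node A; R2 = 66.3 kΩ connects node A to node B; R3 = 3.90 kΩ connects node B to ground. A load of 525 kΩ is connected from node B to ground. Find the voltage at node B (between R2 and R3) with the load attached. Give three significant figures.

At node B, R3 is in parallel with the load: R3‖R_L = 3.871 kΩ.
Below node A the resistance is R2 + (R3‖R_L) = 70.17 kΩ, so V_A = 16.1 × 70.17/82.37 = 13.72 V.
Then V_B = V_A × (R3‖R_L)/(R2 + R3‖R_L) = 13.72 × 3.871/70.17 = 0.757 V.

V ≈ 0.757 V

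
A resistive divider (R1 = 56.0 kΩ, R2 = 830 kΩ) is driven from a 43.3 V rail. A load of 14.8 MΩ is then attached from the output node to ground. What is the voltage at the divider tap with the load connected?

V_out ≈ 40.4 V

The load sits in parallel with R2: R2‖R_L = (830 × 14800) / (830 + 14800) = 785.9 kΩ.
V_out = 43.3 × 785.9 / (56.0 + 785.9) = 43.3 × 785.9/841.9 = 40.4 V.
(Unloaded it would have been 40.6 V.)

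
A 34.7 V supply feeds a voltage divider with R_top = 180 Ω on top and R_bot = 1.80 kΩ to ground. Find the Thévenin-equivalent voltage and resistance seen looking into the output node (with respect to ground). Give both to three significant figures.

V_th = 31.5 V, R_th = 164 Ω

V_th is the open-circuit tap voltage: 34.7 × 1800/(180 + 1800) = 31.5 V.
With the supply zeroed, R_top and R_bot appear in parallel from the tap: R_th = R_top‖R_bot = (180 × 1800)/1980 = 164 Ω.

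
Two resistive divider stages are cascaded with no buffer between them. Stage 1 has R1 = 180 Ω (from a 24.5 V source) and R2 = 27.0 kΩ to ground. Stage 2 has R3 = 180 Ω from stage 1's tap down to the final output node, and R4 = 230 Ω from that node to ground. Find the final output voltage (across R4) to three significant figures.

V_out ≈ 9.51 V

Stage 2 presents R3+R4 = 410.0 Ω as a load on stage 1's tap.
Stage 1's lower leg becomes R2‖(R3+R4) = 403.9 Ω, so V_mid = 24.5 × 403.9/583.9 = 16.95 V.
Stage 2 is itself unloaded: V_out = V_mid × R4/(R3+R4) = 16.95 × 230/410.0 = 9.51 V.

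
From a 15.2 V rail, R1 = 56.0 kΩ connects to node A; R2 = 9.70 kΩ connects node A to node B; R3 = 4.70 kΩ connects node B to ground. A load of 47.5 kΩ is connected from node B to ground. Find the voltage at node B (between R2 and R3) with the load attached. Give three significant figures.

V ≈ 0.929 V

At node B, R3 is in parallel with the load: R3‖R_L = 4.277 kΩ.
Below node A the resistance is R2 + (R3‖R_L) = 13.98 kΩ, so V_A = 15.2 × 13.98/69.98 = 3.036 V.
Then V_B = V_A × (R3‖R_L)/(R2 + R3‖R_L) = 3.036 × 4.277/13.98 = 0.929 V.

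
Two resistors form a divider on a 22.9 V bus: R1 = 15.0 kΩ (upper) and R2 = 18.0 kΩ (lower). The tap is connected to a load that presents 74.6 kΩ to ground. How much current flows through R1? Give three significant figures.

R2‖R_L = 14.50 kΩ, so the source sees R1 + R2‖R_L = 29.50 kΩ.
I = 22.9 V / 29.50 kΩ = 0.776 mA.

I ≈ 0.776 mA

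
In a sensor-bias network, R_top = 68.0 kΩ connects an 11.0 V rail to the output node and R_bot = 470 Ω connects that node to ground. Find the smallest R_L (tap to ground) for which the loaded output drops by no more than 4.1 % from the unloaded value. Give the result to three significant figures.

R_L(min) ≈ 10.9 kΩ

Output resistance R_th = R_top‖R_bot = (68000 × 470)/68470 = 466.8 Ω.
The fractional drop is R_th/(R_th + R_L); requiring this ≤ 0.0410 gives R_L ≥ R_th(1/0.0410 − 1) = 466.8 × 23.39 = 10.9 kΩ.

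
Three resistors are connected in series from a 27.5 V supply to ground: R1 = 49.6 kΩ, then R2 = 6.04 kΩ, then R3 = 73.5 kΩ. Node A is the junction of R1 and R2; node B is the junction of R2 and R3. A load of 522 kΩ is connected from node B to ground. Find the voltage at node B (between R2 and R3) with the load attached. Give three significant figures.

V ≈ 14.8 V

At node B, R3 is in parallel with the load: R3‖R_L = 64.43 kΩ.
Below node A the resistance is R2 + (R3‖R_L) = 70.47 kΩ, so V_A = 27.5 × 70.47/120.1 = 16.14 V.
Then V_B = V_A × (R3‖R_L)/(R2 + R3‖R_L) = 16.14 × 64.43/70.47 = 14.8 V.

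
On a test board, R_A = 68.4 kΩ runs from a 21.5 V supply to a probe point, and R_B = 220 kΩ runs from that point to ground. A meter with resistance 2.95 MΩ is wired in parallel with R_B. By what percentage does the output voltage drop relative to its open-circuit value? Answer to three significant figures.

1.74 %

The divider's output (Thévenin) resistance is R_A‖R_B = 52.18 kΩ.
Fractional drop under load = R_th/(R_th + R_L) = 52.18 / (52.18 + 2950) = 0.01738.
So the output falls by 1.74 %.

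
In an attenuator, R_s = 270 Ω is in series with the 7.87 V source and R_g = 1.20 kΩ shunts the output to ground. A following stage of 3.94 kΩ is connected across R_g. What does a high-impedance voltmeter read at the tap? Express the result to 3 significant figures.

V_out ≈ 6.08 V

The load sits in parallel with R_g: R_g‖R_L = (1200 × 3940) / (1200 + 3940) = 919.8 Ω.
V_out = 7.87 × 919.8 / (270 + 919.8) = 7.87 × 919.8/1190 = 6.08 V.
(Unloaded it would have been 6.42 V.)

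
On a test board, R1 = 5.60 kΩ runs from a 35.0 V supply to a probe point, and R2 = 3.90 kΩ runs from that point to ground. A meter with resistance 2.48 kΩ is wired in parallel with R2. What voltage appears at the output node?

V_out ≈ 7.46 V

The load sits in parallel with R2: R2‖R_L = (3.90 × 2.48) / (3.90 + 2.48) = 1.516 kΩ.
V_out = 35.0 × 1.516 / (5.60 + 1.516) = 35.0 × 1.516/7.116 = 7.46 V.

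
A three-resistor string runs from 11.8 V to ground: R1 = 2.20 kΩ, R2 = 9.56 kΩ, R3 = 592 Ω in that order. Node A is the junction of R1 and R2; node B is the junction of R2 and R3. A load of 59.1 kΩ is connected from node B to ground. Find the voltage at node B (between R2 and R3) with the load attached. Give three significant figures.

V ≈ 0.560 V

At node B, R3 is in parallel with the load: R3‖R_L = 586.1 Ω.
Below node A the resistance is R2 + (R3‖R_L) = 10150 Ω, so V_A = 11.8 × 10150/12350 = 9.697 V.
Then V_B = V_A × (R3‖R_L)/(R2 + R3‖R_L) = 9.697 × 586.1/10150 = 0.560 V.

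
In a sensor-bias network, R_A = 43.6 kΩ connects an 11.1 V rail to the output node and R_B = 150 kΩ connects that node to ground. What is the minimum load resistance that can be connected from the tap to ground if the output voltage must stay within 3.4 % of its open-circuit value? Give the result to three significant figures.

Output resistance R_th = R_A‖R_B = (43.6 × 150)/193.6 = 33.78 kΩ.
The fractional drop is R_th/(R_th + R_L); requiring this ≤ 0.0340 gives R_L ≥ R_th(1/0.0340 − 1) = 33.78 × 28.41 = 960 kΩ.

R_L(min) ≈ 960 kΩ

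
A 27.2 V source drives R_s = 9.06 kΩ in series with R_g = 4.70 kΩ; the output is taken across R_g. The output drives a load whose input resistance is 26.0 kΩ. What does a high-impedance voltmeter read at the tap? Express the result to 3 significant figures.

The load sits in parallel with R_g: R_g‖R_L = (4.70 × 26.0) / (4.70 + 26.0) = 3.980 kΩ.
V_out = 27.2 × 3.980 / (9.06 + 3.980) = 27.2 × 3.980/13.04 = 8.30 V.
(Unloaded it would have been 9.29 V.)

V_out ≈ 8.30 V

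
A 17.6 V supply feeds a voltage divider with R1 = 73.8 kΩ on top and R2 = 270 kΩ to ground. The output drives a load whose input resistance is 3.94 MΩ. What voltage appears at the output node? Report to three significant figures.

The load sits in parallel with R2: R2‖R_L = (270 × 3940) / (270 + 3940) = 252.7 kΩ.
V_out = 17.6 × 252.7 / (73.8 + 252.7) = 17.6 × 252.7/326.5 = 13.6 V.

V_out ≈ 13.6 V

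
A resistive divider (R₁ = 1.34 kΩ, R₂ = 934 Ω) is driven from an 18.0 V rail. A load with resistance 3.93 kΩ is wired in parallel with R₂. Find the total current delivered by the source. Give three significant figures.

I ≈ 8.59 mA

R₂‖R_L = 754.7 Ω, so the source sees R₁ + R₂‖R_L = 2095 Ω.
I = 18.0 V / 2095 Ω = 8.59 mA.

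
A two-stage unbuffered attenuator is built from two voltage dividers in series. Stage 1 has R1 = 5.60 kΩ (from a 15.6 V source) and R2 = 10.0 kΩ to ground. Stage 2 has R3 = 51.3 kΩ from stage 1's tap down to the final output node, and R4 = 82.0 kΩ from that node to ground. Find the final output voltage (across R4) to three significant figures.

Stage 2 presents R3+R4 = 133.3 kΩ as a load on stage 1's tap.
Stage 1's lower leg becomes R2‖(R3+R4) = 9.302 kΩ, so V_mid = 15.6 × 9.302/14.90 = 9.738 V.
Stage 2 is itself unloaded: V_out = V_mid × R4/(R3+R4) = 9.738 × 82.0/133.3 = 5.99 V.

V_out ≈ 5.99 V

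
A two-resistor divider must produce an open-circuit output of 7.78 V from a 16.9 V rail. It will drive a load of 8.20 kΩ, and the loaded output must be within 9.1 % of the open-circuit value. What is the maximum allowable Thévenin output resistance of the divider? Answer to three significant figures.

R_th ≤ 821 Ω

Loading drop = R_th/(R_th + R_L) ≤ 0.0910, so R_th ≤ R_L · ε/(1−ε) = 8.20 kΩ × 0.0910/0.9090 = 821 Ω.
(Any R1, R2 with R2/(R1+R2) = 0.460 and R1‖R2 ≤ 821 Ω will meet the spec.)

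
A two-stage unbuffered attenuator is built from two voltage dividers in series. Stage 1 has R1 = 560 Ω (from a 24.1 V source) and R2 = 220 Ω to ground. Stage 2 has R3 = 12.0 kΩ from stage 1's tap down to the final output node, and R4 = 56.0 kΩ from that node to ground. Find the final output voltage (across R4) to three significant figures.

V_out ≈ 5.58 V

Stage 2 presents R3+R4 = 68000 Ω as a load on stage 1's tap.
Stage 1's lower leg becomes R2‖(R3+R4) = 219.3 Ω, so V_mid = 24.1 × 219.3/779.3 = 6.782 V.
Stage 2 is itself unloaded: V_out = V_mid × R4/(R3+R4) = 6.782 × 56000/68000 = 5.58 V.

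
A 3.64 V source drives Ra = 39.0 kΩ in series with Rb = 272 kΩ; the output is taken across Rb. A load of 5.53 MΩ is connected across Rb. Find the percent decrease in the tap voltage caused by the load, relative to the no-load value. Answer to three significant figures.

0.613 %

The divider's output (Thévenin) resistance is Ra‖Rb = 34.11 kΩ.
Fractional drop under load = R_th/(R_th + R_L) = 34.11 / (34.11 + 5530) = 0.006130.
So the output falls by 0.613 %.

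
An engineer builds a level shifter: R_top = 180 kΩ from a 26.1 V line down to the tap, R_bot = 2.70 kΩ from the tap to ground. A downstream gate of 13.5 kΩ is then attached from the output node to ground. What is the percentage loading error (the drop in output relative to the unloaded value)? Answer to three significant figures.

Unloaded V = 26.1 × 2.70/182.7 = 0.3857 V.
Loaded: R_bot‖R_L = 2.250 kΩ, giving V = 26.1 × 2.250/182.2 = 0.3222 V.
Drop = (0.3857 − 0.3222) / 0.3857 = 16.5 %.

16.5 %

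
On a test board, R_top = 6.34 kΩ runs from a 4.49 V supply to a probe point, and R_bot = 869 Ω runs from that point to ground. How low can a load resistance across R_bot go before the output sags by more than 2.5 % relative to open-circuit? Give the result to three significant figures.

Output resistance R_th = R_top‖R_bot = (6340 × 869)/7209 = 764.2 Ω.
The fractional drop is R_th/(R_th + R_L); requiring this ≤ 0.0250 gives R_L ≥ R_th(1/0.0250 − 1) = 764.2 × 39.00 = 29.8 kΩ.

R_L(min) ≈ 29.8 kΩ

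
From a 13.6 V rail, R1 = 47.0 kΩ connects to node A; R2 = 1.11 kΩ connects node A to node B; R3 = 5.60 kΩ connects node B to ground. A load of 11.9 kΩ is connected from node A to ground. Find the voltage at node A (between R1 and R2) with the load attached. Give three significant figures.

V ≈ 1.14 V

Below node A the series string R2+R3 = 6.710 kΩ sits in parallel with the 11.9 kΩ load: 4.291 kΩ.
V_A = 13.6 × 4.291/(47.0 + 4.291) = 1.14 V.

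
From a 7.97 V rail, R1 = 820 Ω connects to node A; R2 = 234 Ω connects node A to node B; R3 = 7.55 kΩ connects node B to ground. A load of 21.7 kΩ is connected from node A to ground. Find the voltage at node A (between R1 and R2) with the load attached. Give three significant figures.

Below node A the series string R2+R3 = 7784 Ω sits in parallel with the 21700 Ω load: 5729 Ω.
V_A = 7.97 × 5729/(820 + 5729) = 6.97 V.

V ≈ 6.97 V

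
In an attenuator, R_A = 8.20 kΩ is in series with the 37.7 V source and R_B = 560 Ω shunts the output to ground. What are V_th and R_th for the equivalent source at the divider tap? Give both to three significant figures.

V_th = 2.41 V, R_th = 524 Ω

V_th is the open-circuit tap voltage: 37.7 × 560/(8200 + 560) = 2.41 V.
With the supply zeroed, R_A and R_B appear in parallel from the tap: R_th = R_A‖R_B = (8200 × 560)/8760 = 524 Ω.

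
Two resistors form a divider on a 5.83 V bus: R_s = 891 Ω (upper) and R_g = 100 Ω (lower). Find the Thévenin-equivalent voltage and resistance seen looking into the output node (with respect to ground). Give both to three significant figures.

V_th is the open-circuit tap voltage: 5.83 × 100/(891 + 100) = 0.588 V.
With the supply zeroed, R_s and R_g appear in parallel from the tap: R_th = R_s‖R_g = (891 × 100)/991.0 = 89.9 Ω.

V_th = 0.588 V, R_th = 89.9 Ω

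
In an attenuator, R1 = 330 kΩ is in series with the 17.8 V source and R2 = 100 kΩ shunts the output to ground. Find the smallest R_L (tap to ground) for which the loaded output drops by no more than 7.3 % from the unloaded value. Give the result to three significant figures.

R_L(min) ≈ 975 kΩ

Output resistance R_th = R1‖R2 = (330 × 100)/430.0 = 76.74 kΩ.
The fractional drop is R_th/(R_th + R_L); requiring this ≤ 0.0730 gives R_L ≥ R_th(1/0.0730 − 1) = 76.74 × 12.70 = 975 kΩ.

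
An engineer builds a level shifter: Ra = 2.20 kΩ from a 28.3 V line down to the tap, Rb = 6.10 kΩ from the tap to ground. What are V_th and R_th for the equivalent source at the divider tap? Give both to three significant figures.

V_th = 20.8 V, R_th = 1.62 kΩ

V_th is the open-circuit tap voltage: 28.3 × 6.10/(2.20 + 6.10) = 20.8 V.
With the supply zeroed, Ra and Rb appear in parallel from the tap: R_th = Ra‖Rb = (2.20 × 6.10)/8.300 = 1.62 kΩ.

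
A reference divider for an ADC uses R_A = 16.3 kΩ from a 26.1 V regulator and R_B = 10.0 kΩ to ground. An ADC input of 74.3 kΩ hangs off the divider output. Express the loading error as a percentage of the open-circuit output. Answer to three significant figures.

7.70 %

The divider's output (Thévenin) resistance is R_A‖R_B = 6.198 kΩ.
Fractional drop under load = R_th/(R_th + R_L) = 6.198 / (6.198 + 74.3) = 0.07699.
So the output falls by 7.70 %.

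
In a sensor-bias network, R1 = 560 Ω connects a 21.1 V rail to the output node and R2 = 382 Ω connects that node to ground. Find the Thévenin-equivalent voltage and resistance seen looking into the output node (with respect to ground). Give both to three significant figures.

V_th = 8.56 V, R_th = 227 Ω

V_th is the open-circuit tap voltage: 21.1 × 382/(560 + 382) = 8.56 V.
With the supply zeroed, R1 and R2 appear in parallel from the tap: R_th = R1‖R2 = (560 × 382)/942.0 = 227 Ω.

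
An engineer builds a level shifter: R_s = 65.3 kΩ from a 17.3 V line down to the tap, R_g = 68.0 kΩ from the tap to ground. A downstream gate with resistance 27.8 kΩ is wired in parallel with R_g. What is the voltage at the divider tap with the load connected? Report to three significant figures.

The load sits in parallel with R_g: R_g‖R_L = (68.0 × 27.8) / (68.0 + 27.8) = 19.73 kΩ.
V_out = 17.3 × 19.73 / (65.3 + 19.73) = 17.3 × 19.73/85.03 = 4.01 V.
(Unloaded it would have been 8.83 V.)

V_out ≈ 4.01 V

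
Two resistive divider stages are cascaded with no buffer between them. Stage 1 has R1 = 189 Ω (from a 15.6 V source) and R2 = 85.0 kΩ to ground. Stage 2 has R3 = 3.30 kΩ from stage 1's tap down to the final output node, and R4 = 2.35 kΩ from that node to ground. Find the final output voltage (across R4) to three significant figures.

Stage 2 presents R3+R4 = 5650 Ω as a load on stage 1's tap.
Stage 1's lower leg becomes R2‖(R3+R4) = 5298 Ω, so V_mid = 15.6 × 5298/5487 = 15.06 V.
Stage 2 is itself unloaded: V_out = V_mid × R4/(R3+R4) = 15.06 × 2350/5650 = 6.26 V.

V_out ≈ 6.26 V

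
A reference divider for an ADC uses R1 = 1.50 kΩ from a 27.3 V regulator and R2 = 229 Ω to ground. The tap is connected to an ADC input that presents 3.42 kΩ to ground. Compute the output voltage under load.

V_out ≈ 3.42 V

The load sits in parallel with R2: R2‖R_L = (229 × 3420) / (229 + 3420) = 214.6 Ω.
V_out = 27.3 × 214.6 / (1500 + 214.6) = 27.3 × 214.6/1715 = 3.42 V.
(Unloaded it would have been 3.62 V.)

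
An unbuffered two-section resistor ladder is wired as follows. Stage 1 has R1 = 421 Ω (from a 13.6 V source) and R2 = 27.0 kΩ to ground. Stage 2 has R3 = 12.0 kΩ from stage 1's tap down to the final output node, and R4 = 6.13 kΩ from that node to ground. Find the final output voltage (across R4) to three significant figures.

Stage 2 presents R3+R4 = 18130 Ω as a load on stage 1's tap.
Stage 1's lower leg becomes R2‖(R3+R4) = 10850 Ω, so V_mid = 13.6 × 10850/11270 = 13.09 V.
Stage 2 is itself unloaded: V_out = V_mid × R4/(R3+R4) = 13.09 × 6130/18130 = 4.43 V.

V_out ≈ 4.43 V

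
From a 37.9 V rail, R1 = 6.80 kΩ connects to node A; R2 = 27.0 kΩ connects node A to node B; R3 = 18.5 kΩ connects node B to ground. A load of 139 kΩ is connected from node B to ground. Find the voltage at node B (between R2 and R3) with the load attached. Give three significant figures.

V ≈ 12.3 V

At node B, R3 is in parallel with the load: R3‖R_L = 16.33 kΩ.
Below node A the resistance is R2 + (R3‖R_L) = 43.33 kΩ, so V_A = 37.9 × 43.33/50.13 = 32.76 V.
Then V_B = V_A × (R3‖R_L)/(R2 + R3‖R_L) = 32.76 × 16.33/43.33 = 12.3 V.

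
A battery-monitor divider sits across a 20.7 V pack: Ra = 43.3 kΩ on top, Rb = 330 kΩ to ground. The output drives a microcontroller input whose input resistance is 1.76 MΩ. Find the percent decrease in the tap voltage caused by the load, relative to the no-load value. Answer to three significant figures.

The divider's output (Thévenin) resistance is Ra‖Rb = 38.28 kΩ.
Fractional drop under load = R_th/(R_th + R_L) = 38.28 / (38.28 + 1760) = 0.02129.
So the output falls by 2.13 %.

2.13 %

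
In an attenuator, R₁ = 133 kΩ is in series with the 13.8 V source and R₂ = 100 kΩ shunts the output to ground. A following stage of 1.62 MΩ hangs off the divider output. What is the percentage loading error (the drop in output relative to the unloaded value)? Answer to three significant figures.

The divider's output (Thévenin) resistance is R₁‖R₂ = 57.08 kΩ.
Fractional drop under load = R_th/(R_th + R_L) = 57.08 / (57.08 + 1620) = 0.03404.
So the output falls by 3.40 %.

3.40 %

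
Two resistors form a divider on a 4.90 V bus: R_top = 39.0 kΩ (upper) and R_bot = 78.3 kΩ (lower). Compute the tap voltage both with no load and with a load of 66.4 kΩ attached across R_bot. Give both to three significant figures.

Open-circuit: V = 4.90 × 78.3/(39.0 + 78.3) = 3.27 V.
With the load, R_bot becomes R_bot‖R_L = 35.93 kΩ, so V = 4.90 × 35.93/74.93 = 2.35 V.

Unloaded: 3.27 V; loaded: 2.35 V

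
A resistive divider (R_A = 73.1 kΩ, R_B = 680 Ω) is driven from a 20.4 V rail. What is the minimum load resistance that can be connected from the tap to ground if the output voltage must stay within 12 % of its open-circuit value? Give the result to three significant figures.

R_L(min) ≈ 4.94 kΩ

Output resistance R_th = R_A‖R_B = (73100 × 680)/73780 = 673.7 Ω.
The fractional drop is R_th/(R_th + R_L); requiring this ≤ 0.120 gives R_L ≥ R_th(1/0.120 − 1) = 673.7 × 7.333 = 4.94 kΩ.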